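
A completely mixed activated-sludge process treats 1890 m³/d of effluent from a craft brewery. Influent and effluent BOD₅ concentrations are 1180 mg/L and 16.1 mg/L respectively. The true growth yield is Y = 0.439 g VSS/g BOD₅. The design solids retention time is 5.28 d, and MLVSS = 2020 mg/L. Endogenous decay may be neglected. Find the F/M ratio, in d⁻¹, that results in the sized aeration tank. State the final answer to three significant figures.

With k_d = 0 the design equation reduces to V = Y Q (S₀−S) θ_c / X = 0.439 × 1890 × (1180 − 16.1) × 5.28 / 2020 = 2524 m³.
F/M = Q·S₀ / (V·X) = 1890 × 1180 / (2524 × 2020) = 0.4374 g BOD₅·(g VSS·d)⁻¹.

F/M ≈ 0.437 d⁻¹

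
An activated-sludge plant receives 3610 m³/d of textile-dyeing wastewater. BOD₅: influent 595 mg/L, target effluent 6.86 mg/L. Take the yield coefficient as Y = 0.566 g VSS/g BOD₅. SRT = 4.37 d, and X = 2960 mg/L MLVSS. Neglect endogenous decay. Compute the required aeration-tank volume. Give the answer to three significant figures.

With k_d = 0 the design equation reduces to V = Y Q (S₀−S) θ_c / X = 0.566 × 3610 × (595 − 6.86) × 4.37 / 2960 = 1774 m³.

V ≈ 1770 m³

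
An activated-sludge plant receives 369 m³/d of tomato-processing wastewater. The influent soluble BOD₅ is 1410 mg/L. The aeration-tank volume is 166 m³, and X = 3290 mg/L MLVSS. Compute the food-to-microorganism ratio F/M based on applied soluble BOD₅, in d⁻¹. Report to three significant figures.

F/M = applied load / biomass = Q·S₀/(V·X) = 369 × 1410 / (166.0 × 3290) = 0.9527 d⁻¹.

F/M ≈ 0.953 d⁻¹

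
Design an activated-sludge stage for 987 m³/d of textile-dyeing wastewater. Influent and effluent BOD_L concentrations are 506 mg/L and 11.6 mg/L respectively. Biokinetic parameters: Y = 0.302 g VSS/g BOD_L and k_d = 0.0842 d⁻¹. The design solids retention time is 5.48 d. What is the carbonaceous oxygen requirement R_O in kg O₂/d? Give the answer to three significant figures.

R_O ≈ 345 kg O₂/d

Observed yield with endogenous decay: Y_obs = Y / (1 + k_d·θ_c) = 0.302 / (1 + 0.0842 × 5.48) = 0.302 / 1.461 = 0.2066 g VSS/g BOD_L.
ΔS = 506 − 11.6 = 494.4 mg/L, so the substrate removal rate is 987 × 494.4/1000 = 488.0 kg BOD_L/d.
Net sludge production P_X = 0.2066 × 488.0 = 100.8 kg VSS/d.
Carbonaceous O₂ demand = substrate oxidised − cell-mass equivalent = 488.0 − 1.42 × 100.8 = 344.8 kg O₂/d.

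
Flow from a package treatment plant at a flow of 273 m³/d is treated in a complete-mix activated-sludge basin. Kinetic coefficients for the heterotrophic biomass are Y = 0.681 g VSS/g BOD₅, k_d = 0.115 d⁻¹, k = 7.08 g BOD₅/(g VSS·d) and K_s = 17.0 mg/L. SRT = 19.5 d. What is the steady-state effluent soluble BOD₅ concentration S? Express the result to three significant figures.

Effluent substrate depends only on kinetics and SRT: S = K_s(1 + k_d θ_c) / [θ_c(Yk − k_d) − 1] = 17.0 × (1 + 0.115 × 19.5) / [19.5 × (0.681 × 7.08 − 0.115) − 1] = 55.12 / 90.78 = 0.6072 mg/L.

S ≈ 0.607 mg/L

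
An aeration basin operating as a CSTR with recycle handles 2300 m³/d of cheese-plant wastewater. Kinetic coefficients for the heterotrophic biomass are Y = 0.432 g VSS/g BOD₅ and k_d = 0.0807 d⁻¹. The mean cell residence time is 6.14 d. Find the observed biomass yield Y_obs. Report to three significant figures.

The observed yield is Y_obs = Y/(1 + k_d·θ_c) = 0.432 / (1 + 0.0807 × 6.14) = 0.432 / 1.495 = 0.2889 g VSS per g BOD₅ removed.

Y_obs ≈ 0.289 g VSS/g BOD₅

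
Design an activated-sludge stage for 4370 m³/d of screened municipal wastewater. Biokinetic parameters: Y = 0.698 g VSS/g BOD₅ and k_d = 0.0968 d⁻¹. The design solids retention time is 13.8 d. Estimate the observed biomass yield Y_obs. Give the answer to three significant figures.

Y_obs ≈ 0.299 g VSS/g BOD₅

Correct the yield for decay: Y_obs = Y/(1 + k_d θ_c) = 0.698 / (1 + 0.0968 × 13.8) = 0.698 / 2.336 = 0.2988.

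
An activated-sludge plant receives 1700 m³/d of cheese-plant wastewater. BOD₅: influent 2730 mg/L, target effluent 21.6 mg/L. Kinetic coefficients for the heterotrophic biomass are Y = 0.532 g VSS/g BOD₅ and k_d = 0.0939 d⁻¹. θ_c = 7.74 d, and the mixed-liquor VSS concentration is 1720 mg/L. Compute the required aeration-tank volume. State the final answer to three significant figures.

From the SRT design equation V = Y Q (S₀−S) θ_c / [X (1 + k_d θ_c)] = 0.532 × 1700 × (2730 − 21.6) × 7.74 / [1720 × (1 + 0.0939 × 7.74)] = 1.9×10^7 / 2970 = 6383 m³.

V ≈ 6380 m³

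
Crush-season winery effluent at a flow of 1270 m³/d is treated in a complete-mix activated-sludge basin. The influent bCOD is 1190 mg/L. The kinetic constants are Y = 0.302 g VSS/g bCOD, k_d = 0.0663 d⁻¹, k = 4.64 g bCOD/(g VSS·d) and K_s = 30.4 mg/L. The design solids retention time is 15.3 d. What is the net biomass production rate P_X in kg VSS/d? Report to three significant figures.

For a completely mixed reactor with recycle the Lawrence–McCarty relation gives S = K_s·(1 + k_d·θ_c) / [θ_c·(Y·k − k_d) − 1] = 30.4 × (1 + 0.0663 × 15.3) / [15.3 × (0.302 × 4.64 − 0.0663) − 1] = 61.24 / 19.43 = 3.152 mg/L.
Correct the yield for decay: Y_obs = Y/(1 + k_d θ_c) = 0.302 / (1 + 0.0663 × 15.3) = 0.302 / 2.014 = 0.1499.
Q·(S₀ − S) = 1270 × (1190 − 3.15) × 10⁻³ = 1507 kg/d removed.
P_X = Y_obs · Q(S₀ − S) = 0.1499 × 1507 = 226.0 kg VSS/d.

P_X ≈ 226 kg VSS/d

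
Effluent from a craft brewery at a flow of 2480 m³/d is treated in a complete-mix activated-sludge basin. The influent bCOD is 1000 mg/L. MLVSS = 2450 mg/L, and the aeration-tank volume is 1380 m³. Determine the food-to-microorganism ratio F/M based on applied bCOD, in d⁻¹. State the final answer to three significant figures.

F/M = Q·S₀ / (V·X) = 2480 × 1000 / (1380 × 2450) = 0.7335 g bCOD·(g VSS·d)⁻¹.

F/M ≈ 0.734 d⁻¹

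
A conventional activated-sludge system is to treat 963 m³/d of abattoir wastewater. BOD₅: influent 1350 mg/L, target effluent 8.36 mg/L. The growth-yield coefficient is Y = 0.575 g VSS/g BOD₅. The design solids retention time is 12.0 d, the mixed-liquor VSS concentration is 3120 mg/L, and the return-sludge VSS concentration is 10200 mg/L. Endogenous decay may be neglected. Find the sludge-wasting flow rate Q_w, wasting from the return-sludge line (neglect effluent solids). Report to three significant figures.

With k_d = 0 the design equation reduces to V = Y Q (S₀−S) θ_c / X = 0.575 × 963 × (1350 − 8.36) × 12.0 / 3120 = 2857 m³.
θ_c = V·X/(Q_w·X_r) when wasting from the recycle, so Q_w = V·X/(θ_c·X_r) = 2857 × 3120 / (12.0 × 10200) = 72.83 m³/d.

Q_w ≈ 72.8 m³/d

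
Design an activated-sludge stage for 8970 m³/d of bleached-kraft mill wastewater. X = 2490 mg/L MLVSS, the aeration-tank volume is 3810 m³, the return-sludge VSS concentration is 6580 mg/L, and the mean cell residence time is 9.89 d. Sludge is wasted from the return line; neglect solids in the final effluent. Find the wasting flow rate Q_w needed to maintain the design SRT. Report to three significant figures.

Q_w ≈ 146 m³/d

Wasting from the return line (neglecting effluent solids): Q_w = V·X / (θ_c·X_r) = 3810 × 2490 / (9.89 × 6580) = 145.8 m³/d.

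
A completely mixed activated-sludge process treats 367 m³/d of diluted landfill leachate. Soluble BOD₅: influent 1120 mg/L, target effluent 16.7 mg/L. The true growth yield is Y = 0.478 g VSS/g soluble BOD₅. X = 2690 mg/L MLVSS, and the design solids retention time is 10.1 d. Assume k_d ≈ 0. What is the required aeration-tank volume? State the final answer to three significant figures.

With k_d = 0 the design equation reduces to V = Y Q (S₀−S) θ_c / X = 0.478 × 367 × (1120 − 16.7) × 10.1 / 2690 = 726.7 m³.

V ≈ 727 m³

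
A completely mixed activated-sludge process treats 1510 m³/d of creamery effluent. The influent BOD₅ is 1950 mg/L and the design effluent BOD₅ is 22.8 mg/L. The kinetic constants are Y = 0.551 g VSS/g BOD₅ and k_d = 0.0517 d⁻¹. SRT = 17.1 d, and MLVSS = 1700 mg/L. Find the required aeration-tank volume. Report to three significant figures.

V ≈ 8560 m³

Steady-state biomass mass balance: V·X·(1 + k_d·θ_c) = Y·Q·(S₀ − S)·θ_c, so V = 0.551 × 1510 × (1950 − 22.8) × 17.1 / [1700 × (1 + 0.0517 × 17.1)] = 2.74×10^7 / 3203 = 8561 m³.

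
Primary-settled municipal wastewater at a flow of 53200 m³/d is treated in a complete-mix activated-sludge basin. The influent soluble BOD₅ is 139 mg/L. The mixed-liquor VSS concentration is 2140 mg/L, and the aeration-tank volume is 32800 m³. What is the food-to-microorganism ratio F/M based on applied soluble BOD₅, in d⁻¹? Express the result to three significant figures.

F/M ≈ 0.105 d⁻¹

F/M = applied load / biomass = Q·S₀/(V·X) = 53200 × 139 / (32800 × 2140) = 0.1054 d⁻¹.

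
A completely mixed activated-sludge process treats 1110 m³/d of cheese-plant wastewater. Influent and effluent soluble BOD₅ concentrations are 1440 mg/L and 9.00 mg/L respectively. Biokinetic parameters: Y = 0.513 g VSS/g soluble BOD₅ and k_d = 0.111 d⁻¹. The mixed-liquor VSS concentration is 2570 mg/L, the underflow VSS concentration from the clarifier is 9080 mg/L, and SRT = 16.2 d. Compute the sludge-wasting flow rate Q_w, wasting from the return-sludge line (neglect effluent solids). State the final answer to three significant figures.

Q_w ≈ 32.1 m³/d

Steady-state biomass mass balance: V·X·(1 + k_d·θ_c) = Y·Q·(S₀ − S)·θ_c, so V = 0.513 × 1110 × (1440 − 9.00) × 16.2 / [2570 × (1 + 0.111 × 16.2)] = 1.32×10^7 / 7191 = 1836 m³.
Wasting from the return line (neglecting effluent solids): Q_w = V·X / (θ_c·X_r) = 1836 × 2570 / (16.2 × 9080) = 32.07 m³/d.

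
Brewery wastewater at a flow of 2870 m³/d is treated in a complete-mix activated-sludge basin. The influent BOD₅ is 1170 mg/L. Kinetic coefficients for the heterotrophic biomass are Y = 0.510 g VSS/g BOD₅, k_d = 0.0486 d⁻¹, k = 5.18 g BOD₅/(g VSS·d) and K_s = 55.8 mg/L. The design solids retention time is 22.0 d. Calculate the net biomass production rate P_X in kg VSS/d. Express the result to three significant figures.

P_X ≈ 826 kg VSS/d

From the Monod/SRT balance for a CMAS, S = K_s·(1+k_d θ_c)/[θ_c·(Y k − k_d) − 1] = 55.8 × (1 + 0.0486 × 22.0) / [22.0 × (0.510 × 5.18 − 0.0486) − 1] = 115.5 / 56.05 = 2.060 mg/L.
Y_obs = Y / (1 + k_d θ_c) = 0.510 / (1 + 0.0486 × 22.0) = 0.510 / 2.069 = 0.2465.
Substrate removed = Q·(S₀ − S) = 2870 m³/d × (1170 − 2.06) g/m³ = 3.35×10^6 g/d = 3352 kg/d.
Biomass produced: P_X = Y_obs·Q·ΔS = 0.2465 × 3352 ≈ 826.2 kg VSS/d.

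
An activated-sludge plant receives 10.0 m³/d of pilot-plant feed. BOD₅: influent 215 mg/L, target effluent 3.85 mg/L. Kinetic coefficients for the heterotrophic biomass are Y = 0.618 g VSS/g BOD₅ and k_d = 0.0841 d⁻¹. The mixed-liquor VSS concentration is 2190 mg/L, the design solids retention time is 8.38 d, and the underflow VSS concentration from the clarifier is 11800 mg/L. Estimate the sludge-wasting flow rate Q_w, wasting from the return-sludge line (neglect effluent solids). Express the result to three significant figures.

Q_w ≈ 0.0649 m³/d

Rearranging the biomass balance for a CMAS with decay, V = Y·Q·ΔS·θ_c / [X·(1+k_d θ_c)] = 0.618 × 10.0 × (215 − 3.85) × 8.38 / [2190 × (1 + 0.0841 × 8.38)] = 1.09×10^4 / 3733 = 2.929 m³.
Wasting from the return line (neglecting effluent solids): Q_w = V·X / (θ_c·X_r) = 2.929 × 2190 / (8.38 × 11800) = 0.06487 m³/d.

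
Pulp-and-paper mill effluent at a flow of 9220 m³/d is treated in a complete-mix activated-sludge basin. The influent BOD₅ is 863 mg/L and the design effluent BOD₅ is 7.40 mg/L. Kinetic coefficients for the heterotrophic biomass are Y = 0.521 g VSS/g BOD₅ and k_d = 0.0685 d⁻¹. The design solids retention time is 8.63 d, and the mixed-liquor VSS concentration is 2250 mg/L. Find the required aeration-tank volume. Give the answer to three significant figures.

From the SRT design equation V = Y Q (S₀−S) θ_c / [X (1 + k_d θ_c)] = 0.521 × 9220 × (863 − 7.40) × 8.63 / [2250 × (1 + 0.0685 × 8.63)] = 3.55×10^7 / 3580 = 9907 m³.

V ≈ 9910 m³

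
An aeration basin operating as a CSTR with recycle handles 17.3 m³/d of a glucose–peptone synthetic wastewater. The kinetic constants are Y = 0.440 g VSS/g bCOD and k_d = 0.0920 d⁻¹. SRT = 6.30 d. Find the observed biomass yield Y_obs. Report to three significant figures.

Observed yield with endogenous decay: Y_obs = Y / (1 + k_d·θ_c) = 0.440 / (1 + 0.0920 × 6.30) = 0.440 / 1.580 = 0.2786 g VSS/g bCOD.

Y_obs ≈ 0.279 g VSS/g bCOD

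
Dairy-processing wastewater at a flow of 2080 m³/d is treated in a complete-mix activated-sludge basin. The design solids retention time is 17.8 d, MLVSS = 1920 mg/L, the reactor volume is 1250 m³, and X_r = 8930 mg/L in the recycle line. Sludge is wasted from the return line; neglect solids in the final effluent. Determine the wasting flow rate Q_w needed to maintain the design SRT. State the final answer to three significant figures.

Q_w ≈ 15.1 m³/d

θ_c = V·X/(Q_w·X_r) when wasting from the recycle, so Q_w = V·X/(θ_c·X_r) = 1250 × 1920 / (17.8 × 8930) = 15.10 m³/d.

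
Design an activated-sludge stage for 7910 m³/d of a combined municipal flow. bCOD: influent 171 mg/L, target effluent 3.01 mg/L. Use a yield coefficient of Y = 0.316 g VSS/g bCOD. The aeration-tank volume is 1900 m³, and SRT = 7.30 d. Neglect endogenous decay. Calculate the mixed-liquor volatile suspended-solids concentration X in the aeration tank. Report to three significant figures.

X = Y·Q·ΔS·θ_c / V = 0.316 × 7910 × (171 − 3.01) × 7.30 / 1900 = 1613 mg/L.

X ≈ 1610 mg/L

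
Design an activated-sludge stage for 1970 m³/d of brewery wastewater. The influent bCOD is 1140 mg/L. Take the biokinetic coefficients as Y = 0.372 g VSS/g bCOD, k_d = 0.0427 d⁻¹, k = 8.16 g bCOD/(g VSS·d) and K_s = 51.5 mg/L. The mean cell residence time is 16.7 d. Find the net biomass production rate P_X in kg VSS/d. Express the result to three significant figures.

For a completely mixed reactor with recycle the Lawrence–McCarty relation gives S = K_s·(1 + k_d·θ_c) / [θ_c·(Y·k − k_d) − 1] = 51.5 × (1 + 0.0427 × 16.7) / [16.7 × (0.372 × 8.16 − 0.0427) − 1] = 88.22 / 48.98 = 1.801 mg/L.
The observed yield is Y_obs = Y/(1 + k_d·θ_c) = 0.372 / (1 + 0.0427 × 16.7) = 0.372 / 1.713 = 0.2172 g VSS per g bCOD removed.
Mass of bCOD removed per day: Q(S₀ − S) = 1970 × 1138 g/m³ = 2242 kg/d.
Biomass produced: P_X = Y_obs·Q·ΔS = 0.2172 × 2242 ≈ 486.9 kg VSS/d.

P_X ≈ 487 kg VSS/d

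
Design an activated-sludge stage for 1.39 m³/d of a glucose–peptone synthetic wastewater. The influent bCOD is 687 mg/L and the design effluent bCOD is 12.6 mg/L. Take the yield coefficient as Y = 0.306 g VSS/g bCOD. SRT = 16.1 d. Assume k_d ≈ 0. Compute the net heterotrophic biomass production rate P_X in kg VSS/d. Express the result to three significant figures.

P_X ≈ 0.287 kg VSS/d

Since k_d ≈ 0, Y_obs = Y = 0.306 g VSS/g bCOD.
ΔS = 687 − 12.6 = 674.4 mg/L, so the substrate removal rate is 1.39 × 674.4/1000 = 0.9374 kg bCOD/d.
Net biomass production P_X = Y_obs × Q·(S₀ − S) = 0.3060 × 0.9374 = 0.2868 kg VSS/d.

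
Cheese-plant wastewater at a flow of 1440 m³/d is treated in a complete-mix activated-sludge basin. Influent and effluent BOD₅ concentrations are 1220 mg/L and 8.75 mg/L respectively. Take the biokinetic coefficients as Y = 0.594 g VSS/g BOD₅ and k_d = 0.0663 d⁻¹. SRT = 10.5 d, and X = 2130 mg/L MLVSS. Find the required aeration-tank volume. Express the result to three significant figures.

Steady-state biomass mass balance: V·X·(1 + k_d·θ_c) = Y·Q·(S₀ − S)·θ_c, so V = 0.594 × 1440 × (1220 − 8.75) × 10.5 / [2130 × (1 + 0.0663 × 10.5)] = 1.09×10^7 / 3613 = 3011 m³.

V ≈ 3010 m³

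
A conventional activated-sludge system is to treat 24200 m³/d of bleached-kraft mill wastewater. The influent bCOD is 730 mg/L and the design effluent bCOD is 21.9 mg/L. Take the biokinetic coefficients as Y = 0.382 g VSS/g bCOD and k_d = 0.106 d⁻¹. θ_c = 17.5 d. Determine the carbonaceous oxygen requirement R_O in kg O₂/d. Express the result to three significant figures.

R_O ≈ 13900 kg O₂/d

Y_obs = Y / (1 + k_d θ_c) = 0.382 / (1 + 0.106 × 17.5) = 0.382 / 2.855 = 0.1338.
Mass of bCOD removed per day: Q(S₀ − S) = 24200 × 708.1 g/m³ = 17136 kg/d.
Net sludge production P_X = 0.1338 × 17136 = 2293 kg VSS/d.
R_O = Q·ΔS − 1.42 P_X = 17136 − 3256 = 13880 kg O₂/d.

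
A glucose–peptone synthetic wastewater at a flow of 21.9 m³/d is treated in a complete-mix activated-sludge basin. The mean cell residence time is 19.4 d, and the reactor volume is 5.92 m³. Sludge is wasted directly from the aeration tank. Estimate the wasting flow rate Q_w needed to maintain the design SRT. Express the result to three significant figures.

Q_w ≈ 0.305 m³/d

With mixed-liquor wasting, θ_c = V/Q_w, so Q_w = V/θ_c = 5.920/19.4 = 0.3052 m³/d.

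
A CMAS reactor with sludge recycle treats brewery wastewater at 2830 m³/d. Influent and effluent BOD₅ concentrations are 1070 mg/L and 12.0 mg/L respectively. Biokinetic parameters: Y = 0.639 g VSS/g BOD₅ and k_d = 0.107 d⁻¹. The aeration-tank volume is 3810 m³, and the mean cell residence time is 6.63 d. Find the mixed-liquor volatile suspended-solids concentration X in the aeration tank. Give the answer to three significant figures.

X ≈ 1950 mg/L

Solving the biomass balance for X: X = Y Q (S₀−S) θ_c / [V (1+k_d θ_c)] = 0.639 × 2830 × (1070 − 12.0) × 6.63 / [3810 × (1 + 0.107 × 6.63)] = 1948 mg/L.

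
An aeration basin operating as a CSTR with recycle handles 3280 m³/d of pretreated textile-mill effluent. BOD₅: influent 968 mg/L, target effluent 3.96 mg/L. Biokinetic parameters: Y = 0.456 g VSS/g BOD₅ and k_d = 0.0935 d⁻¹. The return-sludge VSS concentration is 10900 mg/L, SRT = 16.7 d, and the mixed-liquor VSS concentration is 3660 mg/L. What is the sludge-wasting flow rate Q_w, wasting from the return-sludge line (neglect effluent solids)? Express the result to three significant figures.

Q_w ≈ 51.6 m³/d

From the SRT design equation V = Y Q (S₀−S) θ_c / [X (1 + k_d θ_c)] = 0.456 × 3280 × (968 − 3.96) × 16.7 / [3660 × (1 + 0.0935 × 16.7)] = 2.41×10^7 / 9375 = 2569 m³.
Q_w = (V·X)/(θ_c X_r) = 2569 × 3660 / (16.7 × 10900) = 51.64 m³/d.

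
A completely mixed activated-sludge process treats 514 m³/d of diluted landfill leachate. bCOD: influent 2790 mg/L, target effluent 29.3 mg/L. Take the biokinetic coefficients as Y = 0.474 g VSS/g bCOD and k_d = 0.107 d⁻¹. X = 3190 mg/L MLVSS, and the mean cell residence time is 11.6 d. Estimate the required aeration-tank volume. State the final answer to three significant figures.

Steady-state biomass mass balance: V·X·(1 + k_d·θ_c) = Y·Q·(S₀ − S)·θ_c, so V = 0.474 × 514 × (2790 − 29.3) × 11.6 / [3190 × (1 + 0.107 × 11.6)] = 7.8×10^6 / 7149 = 1091 m³.

V ≈ 1090 m³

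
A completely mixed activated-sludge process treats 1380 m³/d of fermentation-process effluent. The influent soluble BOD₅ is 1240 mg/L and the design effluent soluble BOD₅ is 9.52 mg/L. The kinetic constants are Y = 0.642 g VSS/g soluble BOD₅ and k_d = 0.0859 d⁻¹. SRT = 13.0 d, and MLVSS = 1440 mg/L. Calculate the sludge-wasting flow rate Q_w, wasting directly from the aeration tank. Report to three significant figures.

Q_w ≈ 358 m³/d

From the SRT design equation V = Y Q (S₀−S) θ_c / [X (1 + k_d θ_c)] = 0.642 × 1380 × (1240 − 9.52) × 13.0 / [1440 × (1 + 0.0859 × 13.0)] = 1.42×10^7 / 3048 = 4650 m³.
With mixed-liquor wasting, θ_c = V/Q_w, so Q_w = V/θ_c = 4650/13.0 = 357.7 m³/d.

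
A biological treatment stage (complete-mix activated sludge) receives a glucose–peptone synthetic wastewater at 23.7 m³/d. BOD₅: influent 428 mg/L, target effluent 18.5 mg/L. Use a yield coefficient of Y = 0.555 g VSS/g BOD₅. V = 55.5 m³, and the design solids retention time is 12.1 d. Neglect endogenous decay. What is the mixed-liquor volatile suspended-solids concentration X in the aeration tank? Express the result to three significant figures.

X ≈ 1170 mg/L

Without decay, X = Y Q (S₀−S) θ_c / V = 0.555 × 23.7 × (428 − 18.5) × 12.1 / 55.5 = 1174 mg/L.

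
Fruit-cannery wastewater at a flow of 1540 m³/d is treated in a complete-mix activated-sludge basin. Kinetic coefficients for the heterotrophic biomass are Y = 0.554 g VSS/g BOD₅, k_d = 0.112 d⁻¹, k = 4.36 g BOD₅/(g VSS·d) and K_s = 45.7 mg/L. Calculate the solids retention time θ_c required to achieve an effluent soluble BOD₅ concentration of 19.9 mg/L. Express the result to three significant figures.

At the target effluent, Y k S/(K_s+S) = 0.554×4.36×19.9/65.60 = 0.7327 d⁻¹.
Then 1/θ_c = μ − k_d = 0.7327 − 0.112 = 0.6207 d⁻¹, giving θ_c = 1.611 d.

θ_c ≈ 1.61 d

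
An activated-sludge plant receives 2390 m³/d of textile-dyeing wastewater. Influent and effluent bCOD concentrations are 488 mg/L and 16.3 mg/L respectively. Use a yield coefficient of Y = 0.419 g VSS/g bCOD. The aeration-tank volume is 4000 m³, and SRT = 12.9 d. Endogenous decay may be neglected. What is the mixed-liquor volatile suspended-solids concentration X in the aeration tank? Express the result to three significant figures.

X ≈ 1520 mg/L

From V·X = Y·Q·(S₀ − S)·θ_c (decay neglected): X = 0.419 × 2390 × (488 − 16.3) × 12.9 / 4000 = 1523 mg/L.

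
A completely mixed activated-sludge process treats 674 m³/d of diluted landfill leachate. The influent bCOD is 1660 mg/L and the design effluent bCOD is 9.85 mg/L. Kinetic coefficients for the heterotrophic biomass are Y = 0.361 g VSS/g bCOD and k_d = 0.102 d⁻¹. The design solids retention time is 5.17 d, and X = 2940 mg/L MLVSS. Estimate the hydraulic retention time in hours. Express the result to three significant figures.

From the SRT design equation V = Y Q (S₀−S) θ_c / [X (1 + k_d θ_c)] = 0.361 × 674 × (1660 − 9.85) × 5.17 / [2940 × (1 + 0.102 × 5.17)] = 2.08×10^6 / 4490 = 462.3 m³.
τ = V/Q = 462.3/674 = 0.6859 d, or 16.46 h.

τ ≈ 16.5 h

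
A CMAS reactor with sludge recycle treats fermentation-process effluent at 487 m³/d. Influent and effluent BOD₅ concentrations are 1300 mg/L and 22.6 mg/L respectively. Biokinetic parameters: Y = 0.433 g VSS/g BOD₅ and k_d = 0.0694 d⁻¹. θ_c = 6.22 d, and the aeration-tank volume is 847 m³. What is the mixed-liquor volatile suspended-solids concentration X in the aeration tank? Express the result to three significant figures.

X ≈ 1380 mg/L

X = Y·Q·ΔS·θ_c / [V·(1 + k_d θ_c)] = 0.433 × 487 × (1300 − 22.6) × 6.22 / [847 × (1 + 0.0694 × 6.22)] = 1382 mg/L.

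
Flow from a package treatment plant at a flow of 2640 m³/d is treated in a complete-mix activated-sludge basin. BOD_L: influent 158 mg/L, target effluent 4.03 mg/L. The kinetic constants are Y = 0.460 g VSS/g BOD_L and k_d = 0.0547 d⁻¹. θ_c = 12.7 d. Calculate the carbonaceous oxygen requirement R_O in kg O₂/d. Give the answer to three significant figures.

Observed yield with endogenous decay: Y_obs = Y / (1 + k_d·θ_c) = 0.460 / (1 + 0.0547 × 12.7) = 0.460 / 1.695 = 0.2714 g VSS/g BOD_L.
ΔS = 158 − 4.03 = 154.0 mg/L, so the substrate removal rate is 2640 × 154.0/1000 = 406.5 kg BOD_L/d.
Biomass synthesised: P_X = Y_obs × 406.5 = 110.3 kg VSS/d.
Carbonaceous O₂ demand = substrate oxidised − cell-mass equivalent = 406.5 − 1.42 × 110.3 = 249.8 kg O₂/d.

R_O ≈ 250 kg O₂/d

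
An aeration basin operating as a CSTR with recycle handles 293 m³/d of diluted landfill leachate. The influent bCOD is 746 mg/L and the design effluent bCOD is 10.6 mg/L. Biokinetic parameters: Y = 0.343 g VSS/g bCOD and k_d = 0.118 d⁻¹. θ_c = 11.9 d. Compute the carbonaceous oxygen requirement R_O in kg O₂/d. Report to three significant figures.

The observed yield is Y_obs = Y/(1 + k_d·θ_c) = 0.343 / (1 + 0.118 × 11.9) = 0.343 / 2.404 = 0.1427 g VSS per g bCOD removed.
Substrate removed = Q·(S₀ − S) = 293 m³/d × (746 − 10.6) g/m³ = 2.15×10^5 g/d = 215.5 kg/d.
P_X = Y_obs·Q·(S₀ − S) = 0.1427 × 215.5 = 30.74 kg VSS/d.
R_O = Q·(S₀ − S) − 1.42·P_X = 215.5 − 1.42 × 30.74 = 171.8 kg O₂/d.

R_O ≈ 172 kg O₂/d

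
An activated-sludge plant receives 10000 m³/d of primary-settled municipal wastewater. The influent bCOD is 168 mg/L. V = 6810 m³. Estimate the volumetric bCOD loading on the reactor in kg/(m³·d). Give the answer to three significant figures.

Applied bCOD load per unit volume = Q·S₀/V = (10000 × 168/1000)/6810 = 0.2467 kg bCOD·m⁻³·d⁻¹.

L_v ≈ 0.247 kg bCOD/(m³·d)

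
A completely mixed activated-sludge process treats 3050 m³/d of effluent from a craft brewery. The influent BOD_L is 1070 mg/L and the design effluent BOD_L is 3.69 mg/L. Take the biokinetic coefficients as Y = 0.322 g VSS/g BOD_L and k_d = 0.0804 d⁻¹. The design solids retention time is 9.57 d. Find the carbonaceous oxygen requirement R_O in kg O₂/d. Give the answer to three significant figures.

R_O ≈ 2410 kg O₂/d

Correct the yield for decay: Y_obs = Y/(1 + k_d θ_c) = 0.322 / (1 + 0.0804 × 9.57) = 0.322 / 1.769 = 0.1820.
Q·(S₀ − S) = 3050 × (1070 − 3.69) × 10⁻³ = 3252 kg/d removed.
Net sludge production P_X = 0.1820 × 3252 = 591.8 kg VSS/d.
R_O = Q·(S₀ − S) − 1.42·P_X = 3252 − 1.42 × 591.8 = 2412 kg O₂/d.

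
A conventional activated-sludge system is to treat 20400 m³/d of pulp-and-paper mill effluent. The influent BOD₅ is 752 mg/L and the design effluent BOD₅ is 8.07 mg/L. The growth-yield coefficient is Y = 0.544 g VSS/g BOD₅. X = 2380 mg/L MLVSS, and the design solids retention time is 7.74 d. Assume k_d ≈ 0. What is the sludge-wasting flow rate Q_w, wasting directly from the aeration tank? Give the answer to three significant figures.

Q_w ≈ 3470 m³/d

V·X = Y·Q·ΔS·θ_c gives V = 0.544 × 20400 × (752 − 8.07) × 7.74 / 2380 = 26849 m³.
For wasting at MLVSS concentration, Q_w = V/θ_c = 26849/7.74 = 3469 m³/d.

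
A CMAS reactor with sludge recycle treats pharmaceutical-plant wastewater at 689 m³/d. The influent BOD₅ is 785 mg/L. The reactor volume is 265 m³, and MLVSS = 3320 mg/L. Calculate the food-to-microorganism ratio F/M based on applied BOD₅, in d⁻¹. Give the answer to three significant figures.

Food-to-microorganism ratio F/M = Q S₀ / (V X) = 689 × 785 / (265.0 × 3320) = 0.6148 d⁻¹.

F/M ≈ 0.615 d⁻¹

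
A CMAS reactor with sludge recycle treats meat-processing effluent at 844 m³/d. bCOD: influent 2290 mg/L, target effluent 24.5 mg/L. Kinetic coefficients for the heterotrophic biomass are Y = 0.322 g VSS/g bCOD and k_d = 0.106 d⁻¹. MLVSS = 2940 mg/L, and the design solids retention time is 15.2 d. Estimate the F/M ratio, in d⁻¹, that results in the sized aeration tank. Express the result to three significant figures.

F/M ≈ 0.539 d⁻¹

From the SRT design equation V = Y Q (S₀−S) θ_c / [X (1 + k_d θ_c)] = 0.322 × 844 × (2290 − 24.5) × 15.2 / [2940 × (1 + 0.106 × 15.2)] = 9.36×10^6 / 7677 = 1219 m³.
F/M = applied load / biomass = Q·S₀/(V·X) = 844 × 2290 / (1219 × 2940) = 0.5393 d⁻¹.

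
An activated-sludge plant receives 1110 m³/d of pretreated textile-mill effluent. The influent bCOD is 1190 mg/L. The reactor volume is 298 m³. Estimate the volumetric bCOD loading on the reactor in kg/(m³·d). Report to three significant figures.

L_v ≈ 4.43 kg bCOD/(m³·d)

L_v = Q S₀ / V = 1110 × 1190 × 10⁻³ / 298.0 = 4.433 kg/(m³·d).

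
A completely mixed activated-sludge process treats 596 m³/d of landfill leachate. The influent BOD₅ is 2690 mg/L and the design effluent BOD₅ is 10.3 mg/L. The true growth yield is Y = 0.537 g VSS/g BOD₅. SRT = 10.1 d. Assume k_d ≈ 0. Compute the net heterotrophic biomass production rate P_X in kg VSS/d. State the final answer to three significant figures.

P_X ≈ 858 kg VSS/d

Since k_d ≈ 0, Y_obs = Y = 0.537 g VSS/g BOD₅.
Mass of BOD₅ removed per day: Q(S₀ − S) = 596 × 2680 g/m³ = 1597 kg/d.
Biomass produced: P_X = Y_obs·Q·ΔS = 0.5370 × 1597 ≈ 857.6 kg VSS/d.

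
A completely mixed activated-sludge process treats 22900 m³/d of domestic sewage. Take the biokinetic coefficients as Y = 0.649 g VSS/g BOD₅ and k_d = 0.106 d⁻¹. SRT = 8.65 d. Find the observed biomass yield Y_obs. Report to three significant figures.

Y_obs ≈ 0.339 g VSS/g BOD₅

Observed yield with endogenous decay: Y_obs = Y / (1 + k_d·θ_c) = 0.649 / (1 + 0.106 × 8.65) = 0.649 / 1.917 = 0.3386 g VSS/g BOD₅.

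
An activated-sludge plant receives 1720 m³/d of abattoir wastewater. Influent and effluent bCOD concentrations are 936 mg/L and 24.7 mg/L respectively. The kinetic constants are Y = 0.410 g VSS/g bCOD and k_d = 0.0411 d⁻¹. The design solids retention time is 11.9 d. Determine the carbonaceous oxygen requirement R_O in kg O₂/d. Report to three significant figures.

R_O ≈ 955 kg O₂/d

Observed yield with endogenous decay: Y_obs = Y / (1 + k_d·θ_c) = 0.410 / (1 + 0.0411 × 11.9) = 0.410 / 1.489 = 0.2753 g VSS/g bCOD.
Mass of bCOD removed per day: Q(S₀ − S) = 1720 × 911.3 g/m³ = 1567 kg/d.
P_X = Y_obs·Q·(S₀ − S) = 0.2753 × 1567 = 431.6 kg VSS/d.
R_O = Q·ΔS − 1.42 P_X = 1567 − 612.8 = 954.6 kg O₂/d.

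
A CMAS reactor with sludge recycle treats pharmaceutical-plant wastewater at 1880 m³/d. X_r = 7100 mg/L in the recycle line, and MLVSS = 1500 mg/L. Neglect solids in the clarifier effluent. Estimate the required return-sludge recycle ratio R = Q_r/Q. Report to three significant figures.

Mass balance around the secondary clarifier (neglecting effluent solids): R = X / (X_r − X) = 1500 / (7100 − 1500) = 0.2679.

R ≈ 0.268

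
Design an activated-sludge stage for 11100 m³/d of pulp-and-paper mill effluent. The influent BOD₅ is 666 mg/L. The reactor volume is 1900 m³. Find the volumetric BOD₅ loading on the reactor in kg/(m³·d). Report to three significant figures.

L_v = Q S₀ / V = 11100 × 666 × 10⁻³ / 1900 = 3.891 kg/(m³·d).

L_v ≈ 3.89 kg BOD₅/(m³·d)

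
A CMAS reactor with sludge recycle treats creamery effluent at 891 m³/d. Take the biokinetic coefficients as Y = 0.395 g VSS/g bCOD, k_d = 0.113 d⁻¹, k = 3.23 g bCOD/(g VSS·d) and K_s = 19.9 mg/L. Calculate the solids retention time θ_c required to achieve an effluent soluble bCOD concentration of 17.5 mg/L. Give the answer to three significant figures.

θ_c ≈ 2.07 d

Specific growth rate at S = 17.5 mg/L: μ = YkS/(K_s+S) = 0.395·3.23·17.5/(19.9+17.5) = 0.5970 d⁻¹.
1/θ_c = 0.5970 − 0.113 = 0.4840 d⁻¹, so θ_c = 2.066 d.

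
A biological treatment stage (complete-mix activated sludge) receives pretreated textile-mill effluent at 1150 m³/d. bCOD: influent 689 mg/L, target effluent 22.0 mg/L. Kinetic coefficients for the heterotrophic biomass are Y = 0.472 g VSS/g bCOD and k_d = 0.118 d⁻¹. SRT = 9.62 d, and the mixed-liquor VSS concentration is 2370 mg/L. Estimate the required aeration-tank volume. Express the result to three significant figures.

Steady-state biomass mass balance: V·X·(1 + k_d·θ_c) = Y·Q·(S₀ − S)·θ_c, so V = 0.472 × 1150 × (689 − 22.0) × 9.62 / [2370 × (1 + 0.118 × 9.62)] = 3.48×10^6 / 5060 = 688.3 m³.

V ≈ 688 m³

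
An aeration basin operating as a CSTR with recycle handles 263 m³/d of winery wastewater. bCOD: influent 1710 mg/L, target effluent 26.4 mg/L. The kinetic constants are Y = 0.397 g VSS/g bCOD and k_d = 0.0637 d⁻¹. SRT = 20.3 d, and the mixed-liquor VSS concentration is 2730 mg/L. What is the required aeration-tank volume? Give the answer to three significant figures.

Steady-state biomass mass balance: V·X·(1 + k_d·θ_c) = Y·Q·(S₀ − S)·θ_c, so V = 0.397 × 263 × (1710 − 26.4) × 20.3 / [2730 × (1 + 0.0637 × 20.3)] = 3.57×10^6 / 6260 = 570.0 m³.

V ≈ 570 m³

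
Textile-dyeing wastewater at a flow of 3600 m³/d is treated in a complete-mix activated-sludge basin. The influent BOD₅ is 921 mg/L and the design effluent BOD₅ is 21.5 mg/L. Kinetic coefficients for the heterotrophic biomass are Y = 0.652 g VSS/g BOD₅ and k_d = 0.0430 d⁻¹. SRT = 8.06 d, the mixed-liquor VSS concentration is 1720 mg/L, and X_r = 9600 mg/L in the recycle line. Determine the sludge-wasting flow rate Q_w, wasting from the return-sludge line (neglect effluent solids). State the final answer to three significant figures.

Q_w ≈ 163 m³/d

Rearranging the biomass balance for a CMAS with decay, V = Y·Q·ΔS·θ_c / [X·(1+k_d θ_c)] = 0.652 × 3600 × (921 − 21.5) × 8.06 / [1720 × (1 + 0.0430 × 8.06)] = 1.7×10^7 / 2316 = 7347 m³.
θ_c = V·X/(Q_w·X_r) when wasting from the recycle, so Q_w = V·X/(θ_c·X_r) = 7347 × 1720 / (8.06 × 9600) = 163.3 m³/d.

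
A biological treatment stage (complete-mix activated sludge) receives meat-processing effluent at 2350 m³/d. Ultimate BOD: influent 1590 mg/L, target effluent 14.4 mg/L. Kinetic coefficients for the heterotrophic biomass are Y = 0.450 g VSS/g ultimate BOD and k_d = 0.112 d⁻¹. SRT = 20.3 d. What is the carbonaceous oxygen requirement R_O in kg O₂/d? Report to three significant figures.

The observed yield is Y_obs = Y/(1 + k_d·θ_c) = 0.450 / (1 + 0.112 × 20.3) = 0.450 / 3.274 = 0.1375 g VSS per g ultimate BOD removed.
ΔS = 1590 − 14.4 = 1576 mg/L, so the substrate removal rate is 2350 × 1576/1000 = 3703 kg ultimate BOD/d.
Net sludge production P_X = 0.1375 × 3703 = 509.0 kg VSS/d.
R_O = Q·(S₀ − S) − 1.42·P_X = 3703 − 1.42 × 509.0 = 2980 kg O₂/d.

R_O ≈ 2980 kg O₂/d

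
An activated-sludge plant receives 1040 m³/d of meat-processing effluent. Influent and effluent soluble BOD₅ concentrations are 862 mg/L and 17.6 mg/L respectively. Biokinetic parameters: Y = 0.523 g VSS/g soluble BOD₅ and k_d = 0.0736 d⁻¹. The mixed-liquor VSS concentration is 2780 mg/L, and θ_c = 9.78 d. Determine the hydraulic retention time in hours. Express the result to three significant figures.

Steady-state biomass mass balance: V·X·(1 + k_d·θ_c) = Y·Q·(S₀ − S)·θ_c, so V = 0.523 × 1040 × (862 − 17.6) × 9.78 / [2780 × (1 + 0.0736 × 9.78)] = 4.49×10^6 / 4781 = 939.5 m³.
τ = V/Q = 939.5/1040 = 0.9034 d, or 21.68 h.

τ ≈ 21.7 h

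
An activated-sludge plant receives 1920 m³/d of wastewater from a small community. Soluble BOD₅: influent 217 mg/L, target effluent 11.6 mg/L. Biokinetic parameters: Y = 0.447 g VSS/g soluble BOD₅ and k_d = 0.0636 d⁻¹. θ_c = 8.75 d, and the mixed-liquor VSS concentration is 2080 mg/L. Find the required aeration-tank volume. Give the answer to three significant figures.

V ≈ 476 m³

From the SRT design equation V = Y Q (S₀−S) θ_c / [X (1 + k_d θ_c)] = 0.447 × 1920 × (217 − 11.6) × 8.75 / [2080 × (1 + 0.0636 × 8.75)] = 1.54×10^6 / 3238 = 476.4 m³.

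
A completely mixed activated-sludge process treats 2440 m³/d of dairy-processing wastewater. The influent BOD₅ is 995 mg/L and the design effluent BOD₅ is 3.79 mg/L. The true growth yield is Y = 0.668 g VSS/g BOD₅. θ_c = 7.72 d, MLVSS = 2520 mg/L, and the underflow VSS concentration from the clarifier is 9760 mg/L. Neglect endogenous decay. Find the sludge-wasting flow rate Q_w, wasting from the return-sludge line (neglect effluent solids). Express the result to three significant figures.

Q_w ≈ 166 m³/d

Biomass mass balance (decay neglected): V·X = Y·Q·(S₀ − S)·θ_c, so V = 0.668 × 2440 × (995 − 3.79) × 7.72 / 2520 = 4949 m³.
θ_c = V·X/(Q_w·X_r) when wasting from the recycle, so Q_w = V·X/(θ_c·X_r) = 4949 × 2520 / (7.72 × 9760) = 165.5 m³/d.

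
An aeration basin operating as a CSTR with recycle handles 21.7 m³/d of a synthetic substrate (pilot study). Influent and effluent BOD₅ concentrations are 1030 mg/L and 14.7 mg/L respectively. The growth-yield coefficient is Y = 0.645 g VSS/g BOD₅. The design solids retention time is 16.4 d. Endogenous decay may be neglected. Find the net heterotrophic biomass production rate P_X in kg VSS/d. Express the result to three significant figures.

No decay correction is needed, so Y_obs = Y = 0.645.
Q·(S₀ − S) = 21.7 × (1030 − 14.7) × 10⁻³ = 22.03 kg/d removed.
Net biomass production P_X = Y_obs × Q·(S₀ − S) = 0.6450 × 22.03 = 14.21 kg VSS/d.

P_X ≈ 14.2 kg VSS/d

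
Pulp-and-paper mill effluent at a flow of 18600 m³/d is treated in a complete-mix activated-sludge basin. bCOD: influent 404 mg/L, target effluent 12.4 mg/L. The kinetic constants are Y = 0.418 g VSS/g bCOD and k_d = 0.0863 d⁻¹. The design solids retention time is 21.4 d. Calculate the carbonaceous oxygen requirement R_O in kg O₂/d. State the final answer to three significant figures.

Y_obs = Y / (1 + k_d θ_c) = 0.418 / (1 + 0.0863 × 21.4) = 0.418 / 2.847 = 0.1468.
Q·(S₀ − S) = 18600 × (404 − 12.4) × 10⁻³ = 7284 kg/d removed.
Biomass synthesised: P_X = Y_obs × 7284 = 1069 kg VSS/d.
Carbonaceous O₂ demand = substrate oxidised − cell-mass equivalent = 7284 − 1.42 × 1069 = 5765 kg O₂/d.

R_O ≈ 5770 kg O₂/d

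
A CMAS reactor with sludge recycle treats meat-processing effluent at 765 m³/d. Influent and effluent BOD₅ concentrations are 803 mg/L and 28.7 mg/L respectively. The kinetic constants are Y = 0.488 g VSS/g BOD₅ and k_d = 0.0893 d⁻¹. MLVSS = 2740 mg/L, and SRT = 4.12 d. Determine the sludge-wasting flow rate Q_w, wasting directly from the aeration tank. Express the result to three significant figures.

Q_w ≈ 77.1 m³/d

Steady-state biomass mass balance: V·X·(1 + k_d·θ_c) = Y·Q·(S₀ − S)·θ_c, so V = 0.488 × 765 × (803 − 28.7) × 4.12 / [2740 × (1 + 0.0893 × 4.12)] = 1.19×10^6 / 3748 = 317.7 m³.
For wasting at MLVSS concentration, Q_w = V/θ_c = 317.7/4.12 = 77.12 m³/d.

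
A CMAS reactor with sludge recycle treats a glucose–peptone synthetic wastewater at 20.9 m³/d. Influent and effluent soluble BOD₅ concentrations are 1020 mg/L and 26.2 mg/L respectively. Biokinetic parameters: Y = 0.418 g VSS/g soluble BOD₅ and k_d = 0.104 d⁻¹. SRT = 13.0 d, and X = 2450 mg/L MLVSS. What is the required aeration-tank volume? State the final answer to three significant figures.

V ≈ 19.6 m³

Steady-state biomass mass balance: V·X·(1 + k_d·θ_c) = Y·Q·(S₀ − S)·θ_c, so V = 0.418 × 20.9 × (1020 − 26.2) × 13.0 / [2450 × (1 + 0.104 × 13.0)] = 1.13×10^5 / 5762 = 19.59 m³.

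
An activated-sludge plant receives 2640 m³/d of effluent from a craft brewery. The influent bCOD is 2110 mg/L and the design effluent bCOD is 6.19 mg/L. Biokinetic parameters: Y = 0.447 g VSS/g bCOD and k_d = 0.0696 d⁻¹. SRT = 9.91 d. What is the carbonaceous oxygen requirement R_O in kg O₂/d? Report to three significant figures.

R_O ≈ 3470 kg O₂/d

Observed yield with endogenous decay: Y_obs = Y / (1 + k_d·θ_c) = 0.447 / (1 + 0.0696 × 9.91) = 0.447 / 1.690 = 0.2645 g VSS/g bCOD.
Q·(S₀ − S) = 2640 × (2110 − 6.19) × 10⁻³ = 5554 kg/d removed.
Net sludge production P_X = 0.2645 × 5554 = 1469 kg VSS/d.
Carbonaceous O₂ demand = substrate oxidised − cell-mass equivalent = 5554 − 1.42 × 1469 = 3468 kg O₂/d.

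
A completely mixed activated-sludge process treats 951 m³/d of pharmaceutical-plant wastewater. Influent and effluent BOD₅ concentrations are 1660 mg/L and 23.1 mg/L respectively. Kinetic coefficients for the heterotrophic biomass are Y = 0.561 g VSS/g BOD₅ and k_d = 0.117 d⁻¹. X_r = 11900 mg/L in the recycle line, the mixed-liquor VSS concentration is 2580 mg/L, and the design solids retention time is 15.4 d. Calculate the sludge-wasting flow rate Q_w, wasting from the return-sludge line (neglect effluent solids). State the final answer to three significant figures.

Q_w ≈ 26.2 m³/d

Steady-state biomass mass balance: V·X·(1 + k_d·θ_c) = Y·Q·(S₀ − S)·θ_c, so V = 0.561 × 951 × (1660 − 23.1) × 15.4 / [2580 × (1 + 0.117 × 15.4)] = 1.34×10^7 / 7229 = 1860 m³.
Wasting from the return line (neglecting effluent solids): Q_w = V·X / (θ_c·X_r) = 1860 × 2580 / (15.4 × 11900) = 26.19 m³/d.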